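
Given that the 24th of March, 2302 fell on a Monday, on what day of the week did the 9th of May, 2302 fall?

Friday

March 2302: 31 − 24 = 7 days remain.
Then April (30): 30 days.
May 1–9, 2302: 9 days.
Total: 7 + 30 + 9 = 46 days.
46 mod 7 = 4, so 4 days after Monday is Friday.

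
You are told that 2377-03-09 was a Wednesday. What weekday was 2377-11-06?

Sunday

March 2377: 31 − 9 = 22 days remain.
Then April (30), May (31), June (30), July (31), August (31), September (30), October (31): 30 + 31 + 30 + 31 + 31 + 30 + 31 = 214 days.
November 1–6, 2377: 6 days.
Total: 22 + 214 + 6 = 242 days.
242 mod 7 = 4, so 4 days after Wednesday is Sunday.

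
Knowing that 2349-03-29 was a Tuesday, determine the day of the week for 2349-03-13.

Count forward from the earlier date (March 13, 2349) to the later (March 29, 2349):
Within March 2349: 29 − 13 = 16 days.
16 mod 7 = 2, so 2 days before Tuesday is Sunday.

Sunday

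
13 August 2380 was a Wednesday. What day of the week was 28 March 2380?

Friday

Count forward from the earlier date (March 28, 2380) to the later (August 13, 2380):
March 2380: 31 − 28 = 3 days remain.
Then April (30), May (31), June (30), July (31): 30 + 31 + 30 + 31 = 122 days.
August 1–13, 2380: 13 days.
Total: 3 + 122 + 13 = 138 days.
138 mod 7 = 5, so 5 days before Wednesday is Friday.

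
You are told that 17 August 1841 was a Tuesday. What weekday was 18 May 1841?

Count forward from the earlier date (May 18, 1841) to the later (August 17, 1841):
May 1841: 31 − 18 = 13 days remain.
Then June (30), July (31): 30 + 31 = 61 days.
August 1–17, 1841: 17 days.
Total: 13 + 61 + 17 = 91 days.
91 is a multiple of 7, so 18 May 1841 falls on the same weekday: Tuesday.

Tuesday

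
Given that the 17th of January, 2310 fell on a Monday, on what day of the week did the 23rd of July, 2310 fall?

January 2310: 31 − 17 = 14 days remain.
Then February 2310 (28), March (31), April (30), May (31), June (30): 28 + 31 + 30 + 31 + 30 = 150 days.
July 1–23, 2310: 23 days.
Total: 14 + 150 + 23 = 187 days.
187 mod 7 = 5, so 5 days after Monday is Saturday.

Saturday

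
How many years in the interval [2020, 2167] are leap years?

Years divisible by 4: 2020, 2024, …, 2164 — 37 in all.
Of these, 2100 is divisible by 100 but not 400, so not leap.
Leap years: 37 − 1 = 36.

36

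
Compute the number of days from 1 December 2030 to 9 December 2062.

From December 1, 2030 to December 1, 2062: 32 years, of which 8 contain a Feb 29 — 24×365 + 8×366 = 11688 days.
Within December 2062: 9 − 1 = 8 days.
Total: 11696 days.

11696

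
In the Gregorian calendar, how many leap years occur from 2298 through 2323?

Years divisible by 4 in [2298, 2323]: 2300, 2304, 2308, 2312, 2316, 2320.
Of these, 2300 is divisible by 100 but not 400, so not leap.
Leap years: 6 − 1 = 5.

5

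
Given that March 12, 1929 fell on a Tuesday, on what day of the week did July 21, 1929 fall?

March 1929: 31 − 12 = 19 days remain.
Then April (30), May (31), June (30): 30 + 31 + 30 = 91 days.
July 1–21, 1929: 21 days.
Total: 19 + 91 + 21 = 131 days.
131 mod 7 = 5, so 5 days after Tuesday is Sunday.

Sunday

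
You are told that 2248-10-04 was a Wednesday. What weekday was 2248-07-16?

Count forward from the earlier date (July 16, 2248) to the later (October 4, 2248):
July 2248: 31 − 16 = 15 days remain.
Then August (31), September (30): 31 + 30 = 61 days.
October 1–4, 2248: 4 days.
Total: 15 + 61 + 4 = 80 days.
80 mod 7 = 3, so 3 days before Wednesday is Sunday.

Sunday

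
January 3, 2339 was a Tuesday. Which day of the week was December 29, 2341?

Monday

Day-of-year of January 3, 2339: 3.
Day-of-year of December 29, 2341: 363.
2339 has 365 days, so 365 − 3 = 362 days remain in 2339.
Full years: 2340: 366. Sum = 366.
Total: 362 + 366 + 363 = 1091 days.
1091 mod 7 = 6, so 6 days after Tuesday is Monday.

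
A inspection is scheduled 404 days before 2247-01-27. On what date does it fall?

2245-12-19

Count 404 days before January 27, 2247:
December 2245: 31 − 19 = 12 days remain.
Then 12 full months totalling 365 days.
January 1–27, 2247: 27 days.
Total: 12 + 365 + 27 = 404 days.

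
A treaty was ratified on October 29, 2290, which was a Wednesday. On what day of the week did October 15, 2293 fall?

October 29, 2290 → October 29, 2291: 365 days.
October 29, 2291 → October 29, 2292: 366 days (2292 is a leap year).
October 2292: 31 − 29 = 2 days remain.
Then 11 full months totalling 334 days.
October 1–15, 2293: 15 days.
Residual: 351 days.
Total: 1082 days.
1082 mod 7 = 4, so 4 days after Wednesday is Sunday.

Sunday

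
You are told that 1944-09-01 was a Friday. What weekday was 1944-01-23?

Count forward from the earlier date (January 23, 1944) to the later (September 1, 1944):
January 1944: 31 − 23 = 8 days remain.
Then February 1944 (29), March (31), April (30), May (31), June (30), July (31), August (31): 29 + 31 + 30 + 31 + 30 + 31 + 31 = 213 days.
September 1, 1944: 1 day.
Total: 8 + 213 + 1 = 222 days.
222 mod 7 = 5, so 5 days before Friday is Sunday.

Sunday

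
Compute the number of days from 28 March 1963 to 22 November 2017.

Day-of-year of March 28, 1963: 87.
Day-of-year of November 22, 2017: 326.
1963 has 365 days, so 365 − 87 = 278 days remain in 1963.
Full years 1964–2016: 39 common + 14 leap = 39×365 + 14×366 = 19359 days.
Total: 278 + 19359 + 326 = 19963 days.

19963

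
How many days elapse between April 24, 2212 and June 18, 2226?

5168

Day-of-year of April 24, 2212: 115.
Day-of-year of June 18, 2226: 169.
2212 has 366 days, so 366 − 115 = 251 days remain in 2212.
Full years 2213–2225: 10 common + 3 leap = 10×365 + 3×366 = 4748 days.
Total: 251 + 4748 + 169 = 5168 days.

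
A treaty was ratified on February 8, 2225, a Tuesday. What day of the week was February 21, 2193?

Count forward from the earlier date (February 21, 2193) to the later (February 8, 2225):
From February 21, 2193 to February 21, 2224: 31 years, of which 6 contain a Feb 29 — 25×365 + 6×366 = 11321 days.
(2200 is not a leap year (divisible by 100 but not 400).)
February 2224: 29 − 21 = 8 days remain (2224 is a leap year, so February has 29 days).
Then 11 full months totalling 337 days.
February 1–8, 2225: 8 days (2225 is not a leap year).
Residual: 353 days.
Total: 11674 days.
11674 mod 7 = 5, so 5 days before Tuesday is Thursday.

Thursday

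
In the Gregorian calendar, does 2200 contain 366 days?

2200 is not a leap year (divisible by 100 but not 400).

No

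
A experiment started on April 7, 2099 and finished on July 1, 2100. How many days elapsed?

450

April 7, 2099 → April 7, 2100: 365 days (2100 is not a leap year (divisible by 100 but not 400)).
April 2100: 30 − 7 = 23 days remain.
Then May (31), June (30): 31 + 30 = 61 days.
July 1, 2100: 1 day.
Residual: 85 days.
Total: 450 days.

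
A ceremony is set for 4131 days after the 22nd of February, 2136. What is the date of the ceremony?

the 15th of June, 2147

Count 4131 days after February 22, 2136:
From February 22, 2136 to February 22, 2147: 11 years, of which 3 contain a Feb 29 — 8×365 + 3×366 = 4018 days.
February 2147: 28 − 22 = 6 days remain (2147 is not a leap year, so February has 28 days).
Then March (31), April (30), May (31): 31 + 30 + 31 = 92 days.
June 1–15, 2147: 15 days.
Residual: 113 days.
Total: 4131 days.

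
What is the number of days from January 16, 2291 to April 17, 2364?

26754

From January 16, 2291 to January 16, 2364: 73 years, of which 17 contain a Feb 29 — 56×365 + 17×366 = 26662 days.
(2300 is not a leap year (divisible by 100 but not 400).)
January 2364: 31 − 16 = 15 days remain.
Then February 2364 (29), March (31): 29 + 31 = 60 days.
April 1–17, 2364: 17 days.
Residual: 92 days.
Total: 26754 days.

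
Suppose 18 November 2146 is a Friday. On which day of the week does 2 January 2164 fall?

Monday

From November 18, 2146 to November 18, 2163: 17 years, of which 4 contain a Feb 29 — 13×365 + 4×366 = 6209 days.
November 2163: 30 − 18 = 12 days remain.
Then December (31): 31 days.
January 1–2, 2164: 2 days.
Residual: 45 days.
Total: 6254 days.
6254 mod 7 = 3, so 3 days after Friday is Monday.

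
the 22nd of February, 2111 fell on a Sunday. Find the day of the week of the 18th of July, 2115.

Thursday

February 22, 2111 → February 22, 2112: 365 days.
February 22, 2112 → February 22, 2113: 366 days (2112 is a leap year).
February 22, 2113 → February 22, 2114: 365 days.
February 22, 2114 → February 22, 2115: 365 days.
February 2115: 28 − 22 = 6 days remain (2115 is not a leap year, so February has 28 days).
Then March (31), April (30), May (31), June (30): 31 + 30 + 31 + 30 = 122 days.
July 1–18, 2115: 18 days.
Residual: 146 days.
Total: 1607 days.
1607 mod 7 = 4, so 4 days after Sunday is Thursday.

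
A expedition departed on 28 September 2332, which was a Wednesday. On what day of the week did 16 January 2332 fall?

Saturday

Count forward from the earlier date (January 16, 2332) to the later (September 28, 2332):
January 2332: 31 − 16 = 15 days remain.
Then February 2332 (29), March (31), April (30), May (31), June (30), July (31), August (31): 29 + 31 + 30 + 31 + 30 + 31 + 31 = 213 days.
September 1–28, 2332: 28 days.
Total: 15 + 213 + 28 = 256 days.
256 mod 7 = 4, so 4 days before Wednesday is Saturday.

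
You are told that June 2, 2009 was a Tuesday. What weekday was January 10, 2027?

Sunday

From June 2, 2009 to June 2, 2026: 17 years, of which 4 contain a Feb 29 — 13×365 + 4×366 = 6209 days.
June 2026: 30 − 2 = 28 days remain.
Then July (31), August (31), September (30), October (31), November (30), December (31): 31 + 31 + 30 + 31 + 30 + 31 = 184 days.
January 1–10, 2027: 10 days.
Residual: 222 days.
Total: 6431 days.
6431 mod 7 = 5, so 5 days after Tuesday is Sunday.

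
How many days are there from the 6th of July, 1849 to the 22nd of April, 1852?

Day-of-year of July 6, 1849: 187.
Day-of-year of April 22, 1852: 113.
1849 has 365 days, so 365 − 187 = 178 days remain in 1849.
Full years: 1850: 365; 1851: 365. Sum = 730.
Total: 178 + 730 + 113 = 1021 days.

1021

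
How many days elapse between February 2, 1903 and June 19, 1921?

6712

From February 2, 1903 to February 2, 1921: 18 years, of which 5 contain a Feb 29 — 13×365 + 5×366 = 6575 days.
February 1921: 28 − 2 = 26 days remain (1921 is not a leap year, so February has 28 days).
Then March (31), April (30), May (31): 31 + 30 + 31 = 92 days.
June 1–19, 1921: 19 days.
Residual: 137 days.
Total: 6712 days.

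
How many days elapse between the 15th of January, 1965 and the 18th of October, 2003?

From January 15, 1965 to January 15, 2003: 38 years, of which 9 contain a Feb 29 — 29×365 + 9×366 = 13879 days.
(2000 is a leap year (divisible by 400).)
January 2003: 31 − 15 = 16 days remain.
Then February 2003 (28), March (31), April (30), May (31), June (30), July (31), August (31), September (30): 28 + 31 + 30 + 31 + 30 + 31 + 31 + 30 = 242 days.
October 1–18, 2003: 18 days.
Residual: 276 days.
Total: 14155 days.

14155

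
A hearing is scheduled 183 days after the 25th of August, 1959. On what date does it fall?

the 24th of February, 1960

Count 183 days after August 25, 1959:
August 1959: 31 − 25 = 6 days remain.
Then September (30), October (31), November (30), December (31), January (31): 30 + 31 + 30 + 31 + 31 = 153 days.
February 1–24, 1960: 24 days (1960 is a leap year).
Total: 6 + 153 + 24 = 183 days.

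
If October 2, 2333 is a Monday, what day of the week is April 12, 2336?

Sunday

October 2, 2333 → October 2, 2334: 365 days.
October 2, 2334 → October 2, 2335: 365 days.
October 2335: 31 − 2 = 29 days remain.
Then November (30), December (31), January (31), February 2336 (29), March (31): 30 + 31 + 31 + 29 + 31 = 152 days.
April 1–12, 2336: 12 days.
Residual: 193 days.
Total: 923 days.
923 mod 7 = 6, so 6 days after Monday is Sunday.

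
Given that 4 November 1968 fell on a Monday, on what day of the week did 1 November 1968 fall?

Count forward from the earlier date (November 1, 1968) to the later (November 4, 1968):
Within November 1968: 4 − 1 = 3 days.
3 mod 7 = 3, so 3 days before Monday is Friday.

Friday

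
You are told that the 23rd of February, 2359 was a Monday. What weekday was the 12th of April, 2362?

February 23, 2359 → February 23, 2360: 365 days.
February 23, 2360 → February 23, 2361: 366 days (2360 is a leap year).
February 23, 2361 → February 23, 2362: 365 days.
February 2362: 28 − 23 = 5 days remain (2362 is not a leap year, so February has 28 days).
Then March (31): 31 days.
April 1–12, 2362: 12 days.
Residual: 48 days.
Total: 1144 days.
1144 mod 7 = 3, so 3 days after Monday is Thursday.

Thursday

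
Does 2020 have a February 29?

Yes

2020 is a leap year.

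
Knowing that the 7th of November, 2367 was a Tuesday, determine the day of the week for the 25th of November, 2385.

From November 7, 2367 to November 7, 2385: 18 years, of which 5 contain a Feb 29 — 13×365 + 5×366 = 6575 days.
Within November 2385: 25 − 7 = 18 days.
Total: 6593 days.
6593 mod 7 = 6, so 6 days after Tuesday is Monday.

Monday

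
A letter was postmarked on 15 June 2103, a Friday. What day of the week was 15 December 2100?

Wednesday

Count forward from the earlier date (December 15, 2100) to the later (June 15, 2103):
Day-of-year of December 15, 2100: 349.
Day-of-year of June 15, 2103: 166.
2100 has 365 days, so 365 − 349 = 16 days remain in 2100.
Full years: 2101: 365; 2102: 365. Sum = 730.
Total: 16 + 730 + 166 = 912 days.
912 mod 7 = 2, so 2 days before Friday is Wednesday.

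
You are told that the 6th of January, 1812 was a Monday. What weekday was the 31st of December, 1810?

Monday

Count forward from the earlier date (December 31, 1810) to the later (January 6, 1812):
December 31, 1810 → December 31, 1811: 365 days.
December 1811: 31 − 31 = 0 days remain.
January 1–6, 1812: 6 days.
Residual: 6 days.
Total: 371 days.
371 is a multiple of 7, so the 31st of December, 1810 falls on the same weekday: Monday.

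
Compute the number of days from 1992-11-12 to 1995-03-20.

November 12, 1992 → November 12, 1993: 365 days.
November 12, 1993 → November 12, 1994: 365 days.
November 1994: 30 − 12 = 18 days remain.
Then December (31), January (31), February 1995 (28): 31 + 31 + 28 = 90 days.
March 1–20, 1995: 20 days.
Residual: 128 days.
Total: 858 days.

858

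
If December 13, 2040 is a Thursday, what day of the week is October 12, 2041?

December 2040: 31 − 13 = 18 days remain.
Then 9 full months totalling 273 days.
October 1–12, 2041: 12 days.
Total: 18 + 273 + 12 = 303 days.
303 mod 7 = 2, so 2 days after Thursday is Saturday.

Saturday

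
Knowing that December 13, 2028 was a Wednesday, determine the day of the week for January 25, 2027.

Monday

Count forward from the earlier date (January 25, 2027) to the later (December 13, 2028):
January 2027: 31 − 25 = 6 days remain.
Then 22 full months totalling 669 days.
December 1–13, 2028: 13 days.
Total: 6 + 669 + 13 = 688 days.
688 mod 7 = 2, so 2 days before Wednesday is Monday.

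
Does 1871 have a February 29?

No

1871 is not a leap year.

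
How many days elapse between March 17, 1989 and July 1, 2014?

9237

From March 17, 1989 to March 17, 2014: 25 years, of which 6 contain a Feb 29 — 19×365 + 6×366 = 9131 days.
(2000 is a leap year (divisible by 400).)
March 2014: 31 − 17 = 14 days remain.
Then April (30), May (31), June (30): 30 + 31 + 30 = 91 days.
July 1, 2014: 1 day.
Residual: 106 days.
Total: 9237 days.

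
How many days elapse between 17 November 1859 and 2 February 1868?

2999

From November 17, 1859 to November 17, 1867: 8 years, of which 2 contain a Feb 29 — 6×365 + 2×366 = 2922 days.
November 1867: 30 − 17 = 13 days remain.
Then December (31), January (31): 31 + 31 = 62 days.
February 1–2, 1868: 2 days (1868 is a leap year).
Residual: 77 days.
Total: 2999 days.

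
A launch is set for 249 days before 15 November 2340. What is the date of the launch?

11 March 2340

Count 249 days before November 15, 2340:
March 2340: 31 − 11 = 20 days remain.
Then April (30), May (31), June (30), July (31), August (31), September (30), October (31): 30 + 31 + 30 + 31 + 31 + 30 + 31 = 214 days.
November 1–15, 2340: 15 days.
Total: 20 + 214 + 15 = 249 days.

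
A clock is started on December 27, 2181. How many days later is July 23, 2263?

Day-of-year of December 27, 2181: 361.
Day-of-year of July 23, 2263: 204.
2181 has 365 days, so 365 − 361 = 4 days remain in 2181.
Full years 2182–2262: 62 common + 19 leap = 62×365 + 19×366 = 29584 days.
Total: 4 + 29584 + 204 = 29792 days.

29792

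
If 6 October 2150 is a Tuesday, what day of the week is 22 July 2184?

Thursday

Day-of-year of October 6, 2150: 279.
Day-of-year of July 22, 2184: 204.
2150 has 365 days, so 365 − 279 = 86 days remain in 2150.
Full years 2151–2183: 25 common + 8 leap = 25×365 + 8×366 = 12053 days.
Total: 86 + 12053 + 204 = 12343 days.
12343 mod 7 = 2, so 2 days after Tuesday is Thursday.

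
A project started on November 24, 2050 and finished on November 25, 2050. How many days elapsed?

1

Within November 2050: 25 − 24 = 1 day.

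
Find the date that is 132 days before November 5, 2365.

June 26, 2365

Count 132 days before November 5, 2365:
June 2365: 30 − 26 = 4 days remain.
Then July (31), August (31), September (30), October (31): 31 + 31 + 30 + 31 = 123 days.
November 1–5, 2365: 5 days.
Total: 4 + 123 + 5 = 132 days.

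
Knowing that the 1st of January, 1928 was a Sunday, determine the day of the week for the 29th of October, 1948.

Day-of-year of January 1, 1928: 1.
Day-of-year of October 29, 1948: 303.
1928 has 366 days, so 366 − 1 = 365 days remain in 1928.
Full years 1929–1947: 15 common + 4 leap = 15×365 + 4×366 = 6939 days.
Total: 365 + 6939 + 303 = 7607 days.
7607 mod 7 = 5, so 5 days after Sunday is Friday.

Friday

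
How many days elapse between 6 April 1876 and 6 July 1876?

April 1876: 30 − 6 = 24 days remain.
Then May (31), June (30): 31 + 30 = 61 days.
July 1–6, 1876: 6 days.
Total: 24 + 61 + 6 = 91 days.

91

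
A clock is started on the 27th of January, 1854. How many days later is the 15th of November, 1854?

January 1854: 31 − 27 = 4 days remain.
Then 9 full months totalling 273 days.
November 1–15, 1854: 15 days.
Total: 4 + 273 + 15 = 292 days.

292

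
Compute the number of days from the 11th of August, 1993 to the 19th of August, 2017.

8774

Day-of-year of August 11, 1993: 223.
Day-of-year of August 19, 2017: 231.
1993 has 365 days, so 365 − 223 = 142 days remain in 1993.
Full years 1994–2016: 17 common + 6 leap = 17×365 + 6×366 = 8401 days.
Total: 142 + 8401 + 231 = 8774 days.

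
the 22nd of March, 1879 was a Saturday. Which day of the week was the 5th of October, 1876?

Count forward from the earlier date (October 5, 1876) to the later (March 22, 1879):
October 5, 1876 → October 5, 1877: 365 days.
October 5, 1877 → October 5, 1878: 365 days.
October 1878: 31 − 5 = 26 days remain.
Then November (30), December (31), January (31), February 1879 (28): 30 + 31 + 31 + 28 = 120 days.
March 1–22, 1879: 22 days.
Residual: 168 days.
Total: 898 days.
898 mod 7 = 2, so 2 days before Saturday is Thursday.

Thursday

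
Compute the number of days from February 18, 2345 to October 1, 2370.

Day-of-year of February 18, 2345: 49.
Day-of-year of October 1, 2370: 274.
2345 has 365 days, so 365 − 49 = 316 days remain in 2345.
Full years 2346–2369: 18 common + 6 leap = 18×365 + 6×366 = 8766 days.
Total: 316 + 8766 + 274 = 9356 days.

9356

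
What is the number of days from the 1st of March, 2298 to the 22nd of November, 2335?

From March 1, 2298 to March 1, 2335: 37 years, of which 8 contain a Feb 29 — 29×365 + 8×366 = 13513 days.
(2300 is not a leap year (divisible by 100 but not 400).)
March 2335: 31 − 1 = 30 days remain.
Then April (30), May (31), June (30), July (31), August (31), September (30), October (31): 30 + 31 + 30 + 31 + 31 + 30 + 31 = 214 days.
November 1–22, 2335: 22 days.
Residual: 266 days.
Total: 13779 days.

13779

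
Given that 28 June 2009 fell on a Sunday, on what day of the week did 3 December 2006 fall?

Sunday

Count forward from the earlier date (December 3, 2006) to the later (June 28, 2009):
Day-of-year of December 3, 2006: 337.
Day-of-year of June 28, 2009: 179.
2006 has 365 days, so 365 − 337 = 28 days remain in 2006.
Full years: 2007: 365; 2008: 366. Sum = 731.
Total: 28 + 731 + 179 = 938 days.
938 is a multiple of 7, so 3 December 2006 falls on the same weekday: Sunday.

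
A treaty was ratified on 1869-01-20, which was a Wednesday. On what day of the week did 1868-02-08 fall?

Saturday

Count forward from the earlier date (February 8, 1868) to the later (January 20, 1869):
Day-of-year of February 8, 1868: 39.
Day-of-year of January 20, 1869: 20.
1868 has 366 days, so 366 − 39 = 327 days remain in 1868.
Total: 327 + 20 = 347 days.
347 mod 7 = 4, so 4 days before Wednesday is Saturday.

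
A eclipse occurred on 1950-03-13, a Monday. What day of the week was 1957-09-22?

Sunday

From March 13, 1950 to March 13, 1957: 7 years, of which 2 contain a Feb 29 — 5×365 + 2×366 = 2557 days.
March 1957: 31 − 13 = 18 days remain.
Then April (30), May (31), June (30), July (31), August (31): 30 + 31 + 30 + 31 + 31 = 153 days.
September 1–22, 1957: 22 days.
Residual: 193 days.
Total: 2750 days.
2750 mod 7 = 6, so 6 days after Monday is Sunday.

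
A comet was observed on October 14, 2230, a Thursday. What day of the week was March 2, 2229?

Count forward from the earlier date (March 2, 2229) to the later (October 14, 2230):
March 2, 2229 → March 2, 2230: 365 days.
March 2230: 31 − 2 = 29 days remain.
Then April (30), May (31), June (30), July (31), August (31), September (30): 30 + 31 + 30 + 31 + 31 + 30 = 183 days.
October 1–14, 2230: 14 days.
Residual: 226 days.
Total: 591 days.
591 mod 7 = 3, so 3 days before Thursday is Monday.

Monday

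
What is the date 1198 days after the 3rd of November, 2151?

the 13th of February, 2155

Count 1198 days after November 3, 2151:
Day-of-year of November 3, 2151: 307.
Day-of-year of February 13, 2155: 44.
2151 has 365 days, so 365 − 307 = 58 days remain in 2151.
Full years: 2152: 366; 2153: 365; 2154: 365. Sum = 1096.
Total: 58 + 1096 + 44 = 1198 days.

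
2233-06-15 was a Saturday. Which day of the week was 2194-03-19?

Wednesday

Count forward from the earlier date (March 19, 2194) to the later (June 15, 2233):
Day-of-year of March 19, 2194: 78.
Day-of-year of June 15, 2233: 166.
2194 has 365 days, so 365 − 78 = 287 days remain in 2194.
Full years 2195–2232: 29 common + 9 leap = 29×365 + 9×366 = 13879 days.
Total: 287 + 13879 + 166 = 14332 days.
14332 mod 7 = 3, so 3 days before Saturday is Wednesday.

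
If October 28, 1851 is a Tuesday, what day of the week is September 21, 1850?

Saturday

Count forward from the earlier date (September 21, 1850) to the later (October 28, 1851):
Day-of-year of September 21, 1850: 264.
Day-of-year of October 28, 1851: 301.
1850 has 365 days, so 365 − 264 = 101 days remain in 1850.
Total: 101 + 301 = 402 days.
402 mod 7 = 3, so 3 days before Tuesday is Saturday.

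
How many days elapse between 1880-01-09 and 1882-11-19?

January 9, 1880 → January 9, 1881: 366 days (1880 is a leap year).
January 9, 1881 → January 9, 1882: 365 days.
January 1882: 31 − 9 = 22 days remain.
Then 9 full months totalling 273 days.
November 1–19, 1882: 19 days.
Residual: 314 days.
Total: 1045 days.

1045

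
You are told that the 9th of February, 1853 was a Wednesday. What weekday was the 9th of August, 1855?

Thursday

February 9, 1853 → February 9, 1854: 365 days.
February 9, 1854 → February 9, 1855: 365 days.
February 1855: 28 − 9 = 19 days remain (1855 is not a leap year, so February has 28 days).
Then March (31), April (30), May (31), June (30), July (31): 31 + 30 + 31 + 30 + 31 = 153 days.
August 1–9, 1855: 9 days.
Residual: 181 days.
Total: 911 days.
911 mod 7 = 1, so 1 day after Wednesday is Thursday.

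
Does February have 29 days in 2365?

2365 is not a leap year.

No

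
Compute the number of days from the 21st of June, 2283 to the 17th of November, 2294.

From June 21, 2283 to June 21, 2294: 11 years, of which 3 contain a Feb 29 — 8×365 + 3×366 = 4018 days.
June 2294: 30 − 21 = 9 days remain.
Then July (31), August (31), September (30), October (31): 31 + 31 + 30 + 31 = 123 days.
November 1–17, 2294: 17 days.
Residual: 149 days.
Total: 4167 days.

4167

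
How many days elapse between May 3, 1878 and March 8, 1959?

From May 3, 1878 to May 3, 1958: 80 years, of which 19 contain a Feb 29 — 61×365 + 19×366 = 29219 days.
(1900 is not a leap year (divisible by 100 but not 400).)
May 1958: 31 − 3 = 28 days remain.
Then 9 full months totalling 273 days.
March 1–8, 1959: 8 days.
Residual: 309 days.
Total: 29528 days.

29528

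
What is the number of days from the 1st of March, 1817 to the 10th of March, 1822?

March 1, 1817 → March 1, 1818: 365 days.
March 1, 1818 → March 1, 1819: 365 days.
March 1, 1819 → March 1, 1820: 366 days (1820 is a leap year).
March 1, 1820 → March 1, 1821: 365 days.
March 1, 1821 → March 1, 1822: 365 days.
Within March 1822: 10 − 1 = 9 days.
Total: 1835 days.

1835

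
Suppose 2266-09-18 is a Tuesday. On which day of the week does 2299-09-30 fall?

From September 18, 2266 to September 18, 2299: 33 years, of which 8 contain a Feb 29 — 25×365 + 8×366 = 12053 days.
Within September 2299: 30 − 18 = 12 days.
Total: 12065 days.
12065 mod 7 = 4, so 4 days after Tuesday is Saturday.

Saturday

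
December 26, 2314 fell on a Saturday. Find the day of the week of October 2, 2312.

Count forward from the earlier date (October 2, 2312) to the later (December 26, 2314):
October 2, 2312 → October 2, 2313: 365 days.
October 2, 2313 → October 2, 2314: 365 days.
October 2314: 31 − 2 = 29 days remain.
Then November (30): 30 days.
December 1–26, 2314: 26 days.
Residual: 85 days.
Total: 815 days.
815 mod 7 = 3, so 3 days before Saturday is Wednesday.

Wednesday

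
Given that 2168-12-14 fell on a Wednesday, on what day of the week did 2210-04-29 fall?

From December 14, 2168 to December 14, 2209: 41 years, of which 9 contain a Feb 29 — 32×365 + 9×366 = 14974 days.
(2200 is not a leap year (divisible by 100 but not 400).)
December 2209: 31 − 14 = 17 days remain.
Then January (31), February 2210 (28), March (31): 31 + 28 + 31 = 90 days.
April 1–29, 2210: 29 days.
Residual: 136 days.
Total: 15110 days.
15110 mod 7 = 4, so 4 days after Wednesday is Sunday.

Sunday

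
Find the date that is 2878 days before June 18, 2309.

August 1, 2301

Count 2878 days before June 18, 2309:
From August 1, 2301 to August 1, 2308: 7 years, of which 2 contain a Feb 29 — 5×365 + 2×366 = 2557 days.
August 2308: 31 − 1 = 30 days remain.
Then 9 full months totalling 273 days.
June 1–18, 2309: 18 days.
Residual: 321 days.
Total: 2878 days.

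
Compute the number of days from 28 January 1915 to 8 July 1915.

161

January 1915: 31 − 28 = 3 days remain.
Then February 1915 (28), March (31), April (30), May (31), June (30): 28 + 31 + 30 + 31 + 30 = 150 days.
July 1–8, 1915: 8 days.
Total: 3 + 150 + 8 = 161 days.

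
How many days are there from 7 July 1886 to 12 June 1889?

July 7, 1886 → July 7, 1887: 365 days.
July 7, 1887 → July 7, 1888: 366 days (1888 is a leap year).
July 1888: 31 − 7 = 24 days remain.
Then 10 full months totalling 304 days.
June 1–12, 1889: 12 days.
Residual: 340 days.
Total: 1071 days.

1071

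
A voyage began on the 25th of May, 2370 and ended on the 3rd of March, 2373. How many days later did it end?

Day-of-year of May 25, 2370: 145.
Day-of-year of March 3, 2373: 62.
2370 has 365 days, so 365 − 145 = 220 days remain in 2370.
Full years: 2371: 365; 2372: 366. Sum = 731.
Total: 220 + 731 + 62 = 1013 days.

1013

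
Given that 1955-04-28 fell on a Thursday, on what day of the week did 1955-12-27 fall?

Tuesday

April 1955: 30 − 28 = 2 days remain.
Then May (31), June (30), July (31), August (31), September (30), October (31), November (30): 31 + 30 + 31 + 31 + 30 + 31 + 30 = 214 days.
December 1–27, 1955: 27 days.
Total: 2 + 214 + 27 = 243 days.
243 mod 7 = 5, so 5 days after Thursday is Tuesday.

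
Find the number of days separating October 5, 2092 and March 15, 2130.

13674

Day-of-year of October 5, 2092: 279.
Day-of-year of March 15, 2130: 74.
2092 has 366 days, so 366 − 279 = 87 days remain in 2092.
Full years 2093–2129: 29 common + 8 leap = 29×365 + 8×366 = 13513 days.
Total: 87 + 13513 + 74 = 13674 days.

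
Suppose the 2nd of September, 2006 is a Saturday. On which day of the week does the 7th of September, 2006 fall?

Thursday

Within September 2006: 7 − 2 = 5 days.
5 mod 7 = 5, so 5 days after Saturday is Thursday.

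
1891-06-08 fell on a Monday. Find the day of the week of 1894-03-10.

Day-of-year of June 8, 1891: 159.
Day-of-year of March 10, 1894: 69.
1891 has 365 days, so 365 − 159 = 206 days remain in 1891.
Full years: 1892: 366; 1893: 365. Sum = 731.
Total: 206 + 731 + 69 = 1006 days.
1006 mod 7 = 5, so 5 days after Monday is Saturday.

Saturday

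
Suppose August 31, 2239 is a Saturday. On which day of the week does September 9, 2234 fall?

Tuesday

Count forward from the earlier date (September 9, 2234) to the later (August 31, 2239):
Day-of-year of September 9, 2234: 252.
Day-of-year of August 31, 2239: 243.
2234 has 365 days, so 365 − 252 = 113 days remain in 2234.
Full years: 2235: 365; 2236: 366; 2237: 365; 2238: 365. Sum = 1461.
Total: 113 + 1461 + 243 = 1817 days.
1817 mod 7 = 4, so 4 days before Saturday is Tuesday.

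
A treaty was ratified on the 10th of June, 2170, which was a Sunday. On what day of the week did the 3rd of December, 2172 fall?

Thursday

June 10, 2170 → June 10, 2171: 365 days.
June 10, 2171 → June 10, 2172: 366 days (2172 is a leap year).
June 2172: 30 − 10 = 20 days remain.
Then July (31), August (31), September (30), October (31), November (30): 31 + 31 + 30 + 31 + 30 = 153 days.
December 1–3, 2172: 3 days.
Residual: 176 days.
Total: 907 days.
907 mod 7 = 4, so 4 days after Sunday is Thursday.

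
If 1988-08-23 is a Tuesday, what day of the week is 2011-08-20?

From August 23, 1988 to August 23, 2010: 22 years, of which 5 contain a Feb 29 — 17×365 + 5×366 = 8035 days.
(2000 is a leap year (divisible by 400).)
August 2010: 31 − 23 = 8 days remain.
Then 11 full months totalling 334 days.
August 1–20, 2011: 20 days.
Residual: 362 days.
Total: 8397 days.
8397 mod 7 = 4, so 4 days after Tuesday is Saturday.

Saturday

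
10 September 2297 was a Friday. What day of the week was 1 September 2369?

Day-of-year of September 10, 2297: 253.
Day-of-year of September 1, 2369: 244.
2297 has 365 days, so 365 − 253 = 112 days remain in 2297.
Full years 2298–2368: 54 common + 17 leap = 54×365 + 17×366 = 25932 days.
Total: 112 + 25932 + 244 = 26288 days.
26288 mod 7 = 3, so 3 days after Friday is Monday.

Monday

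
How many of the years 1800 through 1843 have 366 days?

10

Years divisible by 4 in [1800, 1843]: 1800, 1804, 1808, 1812, 1816, 1820, 1824, 1828, 1832, 1836, 1840.
Of these, 1800 is divisible by 100 but not 400, so not leap.
Leap years: 11 − 1 = 10.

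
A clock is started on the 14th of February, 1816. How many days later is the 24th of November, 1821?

2110

Day-of-year of February 14, 1816: 45.
Day-of-year of November 24, 1821: 328.
1816 has 366 days, so 366 − 45 = 321 days remain in 1816.
Full years: 1817: 365; 1818: 365; 1819: 365; 1820: 366. Sum = 1461.
Total: 321 + 1461 + 328 = 2110 days.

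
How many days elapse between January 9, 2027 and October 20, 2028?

Day-of-year of January 9, 2027: 9.
Day-of-year of October 20, 2028: 294.
2027 has 365 days, so 365 − 9 = 356 days remain in 2027.
Total: 356 + 294 = 650 days.

650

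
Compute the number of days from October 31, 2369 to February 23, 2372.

October 31, 2369 → October 31, 2370: 365 days.
October 31, 2370 → October 31, 2371: 365 days.
October 2371: 31 − 31 = 0 days remain.
Then November (30), December (31), January (31): 30 + 31 + 31 = 92 days.
February 1–23, 2372: 23 days (2372 is a leap year).
Residual: 115 days.
Total: 845 days.

845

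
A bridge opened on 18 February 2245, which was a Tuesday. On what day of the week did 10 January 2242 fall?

Count forward from the earlier date (January 10, 2242) to the later (February 18, 2245):
January 10, 2242 → January 10, 2243: 365 days.
January 10, 2243 → January 10, 2244: 365 days.
January 10, 2244 → January 10, 2245: 366 days (2244 is a leap year).
January 2245: 31 − 10 = 21 days remain.
February 1–18, 2245: 18 days (2245 is not a leap year).
Residual: 39 days.
Total: 1135 days.
1135 mod 7 = 1, so 1 day before Tuesday is Monday.

Monday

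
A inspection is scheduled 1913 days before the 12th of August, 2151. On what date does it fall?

the 17th of May, 2146

Count 1913 days before August 12, 2151:
Day-of-year of May 17, 2146: 137.
Day-of-year of August 12, 2151: 224.
2146 has 365 days, so 365 − 137 = 228 days remain in 2146.
Full years: 2147: 365; 2148: 366; 2149: 365; 2150: 365. Sum = 1461.
Total: 228 + 1461 + 224 = 1913 days.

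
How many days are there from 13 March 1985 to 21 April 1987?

March 1985: 31 − 13 = 18 days remain.
Then 24 full months totalling 730 days.
April 1–21, 1987: 21 days.
Total: 18 + 730 + 21 = 769 days.

769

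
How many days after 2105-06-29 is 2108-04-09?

1015

Day-of-year of June 29, 2105: 180.
Day-of-year of April 9, 2108: 100.
2105 has 365 days, so 365 − 180 = 185 days remain in 2105.
Full years: 2106: 365; 2107: 365. Sum = 730.
Total: 185 + 730 + 100 = 1015 days.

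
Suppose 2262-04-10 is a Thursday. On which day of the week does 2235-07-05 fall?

Count forward from the earlier date (July 5, 2235) to the later (April 10, 2262):
From July 5, 2235 to July 5, 2261: 26 years, of which 7 contain a Feb 29 — 19×365 + 7×366 = 9497 days.
July 2261: 31 − 5 = 26 days remain.
Then August (31), September (30), October (31), November (30), December (31), January (31), February 2262 (28), March (31): 31 + 30 + 31 + 30 + 31 + 31 + 28 + 31 = 243 days.
April 1–10, 2262: 10 days.
Residual: 279 days.
Total: 9776 days.
9776 mod 7 = 4, so 4 days before Thursday is Sunday.

Sunday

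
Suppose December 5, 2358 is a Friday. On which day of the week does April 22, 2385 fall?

Day-of-year of December 5, 2358: 339.
Day-of-year of April 22, 2385: 112.
2358 has 365 days, so 365 − 339 = 26 days remain in 2358.
Full years 2359–2384: 19 common + 7 leap = 19×365 + 7×366 = 9497 days.
Total: 26 + 9497 + 112 = 9635 days.
9635 mod 7 = 3, so 3 days after Friday is Monday.

Monday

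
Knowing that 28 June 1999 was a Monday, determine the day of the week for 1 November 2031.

Saturday

From June 28, 1999 to June 28, 2031: 32 years, of which 8 contain a Feb 29 — 24×365 + 8×366 = 11688 days.
(2000 is a leap year (divisible by 400).)
June 2031: 30 − 28 = 2 days remain.
Then July (31), August (31), September (30), October (31): 31 + 31 + 30 + 31 = 123 days.
November 1, 2031: 1 day.
Residual: 126 days.
Total: 11814 days.
11814 mod 7 = 5, so 5 days after Monday is Saturday.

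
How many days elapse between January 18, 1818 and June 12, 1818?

145

January 1818: 31 − 18 = 13 days remain.
Then February 1818 (28), March (31), April (30), May (31): 28 + 31 + 30 + 31 = 120 days.
June 1–12, 1818: 12 days.
Total: 13 + 120 + 12 = 145 days.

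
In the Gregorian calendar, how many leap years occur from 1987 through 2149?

Years divisible by 4: 1988, 1992, …, 2148 — 41 in all.
Of these, 2100 is divisible by 100 but not 400, so not leap.
2000 is divisible by 400, so still leap.
Leap years: 41 − 1 = 40.

40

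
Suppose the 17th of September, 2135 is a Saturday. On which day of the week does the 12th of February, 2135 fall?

Saturday

Count forward from the earlier date (February 12, 2135) to the later (September 17, 2135):
February 2135: 28 − 12 = 16 days remain (2135 is not a leap year, so February has 28 days).
Then March (31), April (30), May (31), June (30), July (31), August (31): 31 + 30 + 31 + 30 + 31 + 31 = 184 days.
September 1–17, 2135: 17 days.
Total: 16 + 184 + 17 = 217 days.
217 is a multiple of 7, so the 12th of February, 2135 falls on the same weekday: Saturday.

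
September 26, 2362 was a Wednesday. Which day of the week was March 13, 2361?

Monday

Count forward from the earlier date (March 13, 2361) to the later (September 26, 2362):
Day-of-year of March 13, 2361: 72.
Day-of-year of September 26, 2362: 269.
2361 has 365 days, so 365 − 72 = 293 days remain in 2361.
Total: 293 + 269 = 562 days.
562 mod 7 = 2, so 2 days before Wednesday is Monday.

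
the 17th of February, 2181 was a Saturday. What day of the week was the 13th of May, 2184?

Thursday

February 17, 2181 → February 17, 2182: 365 days.
February 17, 2182 → February 17, 2183: 365 days.
February 17, 2183 → February 17, 2184: 365 days.
February 2184: 29 − 17 = 12 days remain (2184 is a leap year, so February has 29 days).
Then March (31), April (30): 31 + 30 = 61 days.
May 1–13, 2184: 13 days.
Residual: 86 days.
Total: 1181 days.
1181 mod 7 = 5, so 5 days after Saturday is Thursday.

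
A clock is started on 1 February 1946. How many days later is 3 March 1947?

Day-of-year of February 1, 1946: 32.
Day-of-year of March 3, 1947: 62.
1946 has 365 days, so 365 − 32 = 333 days remain in 1946.
Total: 333 + 62 = 395 days.

395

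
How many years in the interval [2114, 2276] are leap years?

40

Years divisible by 4: 2116, 2120, …, 2276 — 41 in all.
Of these, 2200 is divisible by 100 but not 400, so not leap.
Leap years: 41 − 1 = 40.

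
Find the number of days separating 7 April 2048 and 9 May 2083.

12815

Day-of-year of April 7, 2048: 98.
Day-of-year of May 9, 2083: 129.
2048 has 366 days, so 366 − 98 = 268 days remain in 2048.
Full years 2049–2082: 26 common + 8 leap = 26×365 + 8×366 = 12418 days.
Total: 268 + 12418 + 129 = 12815 days.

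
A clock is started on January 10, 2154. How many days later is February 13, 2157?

1130

Day-of-year of January 10, 2154: 10.
Day-of-year of February 13, 2157: 44.
2154 has 365 days, so 365 − 10 = 355 days remain in 2154.
Full years: 2155: 365; 2156: 366. Sum = 731.
Total: 355 + 731 + 44 = 1130 days.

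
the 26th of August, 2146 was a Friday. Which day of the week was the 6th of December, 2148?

Friday

August 26, 2146 → August 26, 2147: 365 days.
August 26, 2147 → August 26, 2148: 366 days (2148 is a leap year).
August 2148: 31 − 26 = 5 days remain.
Then September (30), October (31), November (30): 30 + 31 + 30 = 91 days.
December 1–6, 2148: 6 days.
Residual: 102 days.
Total: 833 days.
833 is a multiple of 7, so the 6th of December, 2148 falls on the same weekday: Friday.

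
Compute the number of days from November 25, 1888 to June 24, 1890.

576

Day-of-year of November 25, 1888: 330.
Day-of-year of June 24, 1890: 175.
1888 has 366 days, so 366 − 330 = 36 days remain in 1888.
Full years: 1889: 365. Sum = 365.
Total: 36 + 365 + 175 = 576 days.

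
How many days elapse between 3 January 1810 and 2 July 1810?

180

January 1810: 31 − 3 = 28 days remain.
Then February 1810 (28), March (31), April (30), May (31), June (30): 28 + 31 + 30 + 31 + 30 = 150 days.
July 1–2, 1810: 2 days.
Total: 28 + 150 + 2 = 180 days.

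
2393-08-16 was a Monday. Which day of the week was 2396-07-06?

Day-of-year of August 16, 2393: 228.
Day-of-year of July 6, 2396: 188.
2393 has 365 days, so 365 − 228 = 137 days remain in 2393.
Full years: 2394: 365; 2395: 365. Sum = 730.
Total: 137 + 730 + 188 = 1055 days.
1055 mod 7 = 5, so 5 days after Monday is Saturday.

Saturday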